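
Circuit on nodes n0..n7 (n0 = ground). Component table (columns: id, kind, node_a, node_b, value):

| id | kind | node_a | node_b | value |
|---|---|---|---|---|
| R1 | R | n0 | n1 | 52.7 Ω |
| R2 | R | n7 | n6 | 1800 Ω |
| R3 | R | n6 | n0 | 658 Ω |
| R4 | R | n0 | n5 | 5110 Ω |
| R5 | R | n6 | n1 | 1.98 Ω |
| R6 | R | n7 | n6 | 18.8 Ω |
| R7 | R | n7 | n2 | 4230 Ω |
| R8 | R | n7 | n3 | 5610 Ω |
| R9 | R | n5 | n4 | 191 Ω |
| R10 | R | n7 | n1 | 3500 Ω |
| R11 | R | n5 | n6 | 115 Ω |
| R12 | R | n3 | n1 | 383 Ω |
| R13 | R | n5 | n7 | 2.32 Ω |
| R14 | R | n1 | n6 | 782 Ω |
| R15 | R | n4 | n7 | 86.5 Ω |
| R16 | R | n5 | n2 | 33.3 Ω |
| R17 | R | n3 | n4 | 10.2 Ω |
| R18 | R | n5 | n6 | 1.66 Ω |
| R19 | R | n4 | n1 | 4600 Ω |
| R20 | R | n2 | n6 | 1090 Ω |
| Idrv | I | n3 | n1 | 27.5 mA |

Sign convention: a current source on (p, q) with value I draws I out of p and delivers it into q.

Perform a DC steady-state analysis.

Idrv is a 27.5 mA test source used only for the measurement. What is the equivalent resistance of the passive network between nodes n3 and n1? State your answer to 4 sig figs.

R_eq = 60.79 Ω

MNA unknowns: 7 node voltages V₁..V_7
R1: Y=0.01898 on G[0,1]
R2: Y=0.0005556 on G[7,6]
R3: Y=0.001520 on G[6,0]
R4: Y=0.0001957 on G[0,5]
R5: Y=0.5051 on G[6,1]
R6: Y=0.05319 on G[7,6]
R7: Y=0.0002364 on G[7,2]
R8: Y=0.0001783 on G[7,3]
R9: Y=0.005236 on G[5,4]
R10: Y=0.0002857 on G[7,1]
R11: Y=0.008696 on G[5,6]
R12: Y=0.002611 on G[3,1]
R13: Y=0.4310 on G[5,7]
R14: Y=0.001279 on G[1,6]
R15: Y=0.01156 on G[4,7]
R16: Y=0.03003 on G[5,2]
R17: Y=0.09804 on G[3,4]
R18: Y=0.6024 on G[5,6]
R19: Y=0.0002174 on G[4,1]
R20: Y=0.0009174 on G[2,6]
Idrv: z[3]−=0.0275, z[1]+=0.0275
solve → V1=0.004021, V2=-0.07201, V3=-1.668, V4=-1.435, V5=-0.07273, V6=-0.04084, V7=-0.1015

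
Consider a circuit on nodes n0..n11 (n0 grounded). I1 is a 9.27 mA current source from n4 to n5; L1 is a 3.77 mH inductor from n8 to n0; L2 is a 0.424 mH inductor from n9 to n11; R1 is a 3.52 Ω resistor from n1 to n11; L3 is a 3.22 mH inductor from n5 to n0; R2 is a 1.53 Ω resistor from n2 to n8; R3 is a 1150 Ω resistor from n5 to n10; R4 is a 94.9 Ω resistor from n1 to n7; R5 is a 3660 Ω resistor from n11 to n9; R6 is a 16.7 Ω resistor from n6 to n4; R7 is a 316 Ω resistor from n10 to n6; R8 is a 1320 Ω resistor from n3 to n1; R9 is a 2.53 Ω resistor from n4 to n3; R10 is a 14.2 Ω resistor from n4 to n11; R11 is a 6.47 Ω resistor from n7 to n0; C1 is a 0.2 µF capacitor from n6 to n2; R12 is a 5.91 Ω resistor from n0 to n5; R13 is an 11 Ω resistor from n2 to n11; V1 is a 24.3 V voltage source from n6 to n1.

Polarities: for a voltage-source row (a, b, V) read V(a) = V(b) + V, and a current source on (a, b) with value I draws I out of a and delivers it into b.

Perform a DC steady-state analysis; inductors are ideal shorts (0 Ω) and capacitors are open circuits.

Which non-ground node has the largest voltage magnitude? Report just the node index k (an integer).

Element admittances at DC:
  I1: injects 0.00927 A into n5 (from n4)
  L1: short n8↔n0 (DC inductor)
  L2: short n9↔n11 (DC inductor)
  Y(R1) = 0.2841 S between n1,n11
  L3: short n5↔n0 (DC inductor)
  Y(R2) = 0.6536 S between n2,n8
  Y(R3) = 0.0008696 S between n5,n10
  Y(R4) = 0.01054 S between n1,n7
  Y(R5) = 0.0002732 S between n11,n9
  Y(R6) = 0.05988 S between n6,n4
  Y(R7) = 0.003165 S between n10,n6
  Y(R8) = 0.0007576 S between n3,n1
  Y(R9) = 0.3953 S between n4,n3
  Y(R10) = 0.07042 S between n4,n11
  Y(R11) = 0.1546 S between n7,n0
  Y(C1) = 0.000 S between n6,n2
  Y(R12) = 0.1692 S between n0,n5
  Y(R13) = 0.09091 S between n2,n11
  V1: constraint V(n6)−V(n1) = 24.3
Assemble and solve the 15×15 MNA system:
  V(n1)=-2.453  V(n2)=3.814e-05  V(n3)=9.874  V(n4)=9.897  V(n5)=0.000  V(n6)=21.85  V(n7)=-0.1566  V(n8)=0.000  V(n9)=0.0003123  V(n10)=17.14  V(n11)=0.0003123
  i(L1)=2.493e-05  i(L2)=0.000  i(L3)=0.02417  i(V1)=-0.7305

6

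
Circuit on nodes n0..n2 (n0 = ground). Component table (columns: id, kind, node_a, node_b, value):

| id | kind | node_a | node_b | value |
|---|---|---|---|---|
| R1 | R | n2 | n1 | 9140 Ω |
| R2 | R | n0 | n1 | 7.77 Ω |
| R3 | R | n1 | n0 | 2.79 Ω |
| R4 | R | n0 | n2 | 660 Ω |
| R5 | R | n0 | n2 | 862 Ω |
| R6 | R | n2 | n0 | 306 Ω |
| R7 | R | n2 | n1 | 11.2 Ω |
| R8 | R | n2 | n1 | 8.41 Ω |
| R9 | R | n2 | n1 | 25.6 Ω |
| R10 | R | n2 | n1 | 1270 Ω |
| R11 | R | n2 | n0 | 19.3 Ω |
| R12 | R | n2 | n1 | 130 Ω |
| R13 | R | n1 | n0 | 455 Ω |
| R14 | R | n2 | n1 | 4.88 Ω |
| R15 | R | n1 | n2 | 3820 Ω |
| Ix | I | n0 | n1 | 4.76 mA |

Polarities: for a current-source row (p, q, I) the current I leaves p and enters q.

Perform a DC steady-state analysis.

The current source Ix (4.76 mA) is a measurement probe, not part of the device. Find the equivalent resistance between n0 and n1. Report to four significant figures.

MNA unknowns: 2 node voltages V₁..V_2
R1: Y=0.0001094 on G[2,1]
R2: Y=0.1287 on G[0,1]
R3: Y=0.3584 on G[1,0]
R4: Y=0.001515 on G[0,2]
R5: Y=0.001160 on G[0,2]
R6: Y=0.003268 on G[2,0]
R7: Y=0.08929 on G[2,1]
R8: Y=0.1189 on G[2,1]
R9: Y=0.03906 on G[2,1]
R10: Y=0.0007874 on G[2,1]
R11: Y=0.05181 on G[2,0]
R12: Y=0.007692 on G[2,1]
R13: Y=0.002198 on G[1,0]
R14: Y=0.2049 on G[2,1]
R15: Y=0.0002618 on G[1,2]
Ix: z[0]−=0.00476, z[1]+=0.00476
solve → V1=0.008804, V2=0.007824

R_eq = 1.850 Ω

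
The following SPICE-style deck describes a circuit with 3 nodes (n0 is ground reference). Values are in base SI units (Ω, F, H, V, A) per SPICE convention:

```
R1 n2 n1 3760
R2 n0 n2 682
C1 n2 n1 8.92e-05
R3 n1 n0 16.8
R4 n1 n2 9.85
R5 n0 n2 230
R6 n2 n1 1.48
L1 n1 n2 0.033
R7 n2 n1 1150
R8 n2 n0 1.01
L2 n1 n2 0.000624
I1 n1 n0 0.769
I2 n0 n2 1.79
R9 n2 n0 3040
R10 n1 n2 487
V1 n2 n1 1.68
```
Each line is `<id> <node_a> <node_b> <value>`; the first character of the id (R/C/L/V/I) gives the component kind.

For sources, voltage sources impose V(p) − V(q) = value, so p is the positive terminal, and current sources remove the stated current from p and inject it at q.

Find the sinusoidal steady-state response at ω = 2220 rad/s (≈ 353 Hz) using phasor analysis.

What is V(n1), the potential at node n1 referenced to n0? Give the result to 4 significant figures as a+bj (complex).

-0.6182+0.000j V

MNA unknowns: 2 node voltages V₁..V_2 plus 1 source current (V1)
R1: Y=0.0002660+0.000j on G[2,1]
R2: Y=0.001466+0.000j on G[0,2]
C1: Y=0.000+0.1980j on G[2,1]
R3: Y=0.05952+0.000j on G[1,0]
R4: Y=0.1015+0.000j on G[1,2]
R5: Y=0.004348+0.000j on G[0,2]
R6: Y=0.6757+0.000j on G[2,1]
L1: Y=0.000-0.01365j on G[1,2]
R7: Y=0.0008696+0.000j on G[2,1]
R8: Y=0.9901+0.000j on G[2,0]
L2: Y=0.000-0.7219j on G[1,2]
I1: z[1]−=0.769, z[0]+=0.769
I2: z[0]−=1.79, z[2]+=1.79
R9: Y=0.0003289+0.000j on G[2,0]
R10: Y=0.002053+0.000j on G[1,2]
V1: row V2−V1=1.68, i_V1 at 2,1
solve → V1=-0.6182+0.000j, V2=1.062+0.000j
aux → i_V1=-0.5788+0.9030j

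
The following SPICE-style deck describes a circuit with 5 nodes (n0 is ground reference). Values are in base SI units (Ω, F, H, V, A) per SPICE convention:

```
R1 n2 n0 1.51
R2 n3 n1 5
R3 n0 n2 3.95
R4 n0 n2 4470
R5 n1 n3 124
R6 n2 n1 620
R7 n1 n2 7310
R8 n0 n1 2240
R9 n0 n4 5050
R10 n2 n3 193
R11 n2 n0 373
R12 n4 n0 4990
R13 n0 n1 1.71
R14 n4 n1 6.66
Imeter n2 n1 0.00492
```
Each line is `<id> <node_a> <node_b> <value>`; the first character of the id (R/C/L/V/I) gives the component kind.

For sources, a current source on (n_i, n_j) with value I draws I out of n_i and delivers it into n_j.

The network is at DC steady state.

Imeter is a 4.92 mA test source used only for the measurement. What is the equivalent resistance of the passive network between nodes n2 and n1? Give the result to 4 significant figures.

Apply KCL at each of the 4 non-ground nodes and solve the resulting linear system.
Node n1: branches {R2, R5, R6, R7, R8, R13, R14, Imeter} → V_1 = 0.008244
Node n2: branches {R1, R3, R4, R6, R7, R10, R11, Imeter} → V_2 = -0.005258
Node n3: branches {R2, R5, R10} → V_3 = 0.007916
Node n4: branches {R9, R12, R14} → V_4 = 0.008222

R_eq = 2.744 Ω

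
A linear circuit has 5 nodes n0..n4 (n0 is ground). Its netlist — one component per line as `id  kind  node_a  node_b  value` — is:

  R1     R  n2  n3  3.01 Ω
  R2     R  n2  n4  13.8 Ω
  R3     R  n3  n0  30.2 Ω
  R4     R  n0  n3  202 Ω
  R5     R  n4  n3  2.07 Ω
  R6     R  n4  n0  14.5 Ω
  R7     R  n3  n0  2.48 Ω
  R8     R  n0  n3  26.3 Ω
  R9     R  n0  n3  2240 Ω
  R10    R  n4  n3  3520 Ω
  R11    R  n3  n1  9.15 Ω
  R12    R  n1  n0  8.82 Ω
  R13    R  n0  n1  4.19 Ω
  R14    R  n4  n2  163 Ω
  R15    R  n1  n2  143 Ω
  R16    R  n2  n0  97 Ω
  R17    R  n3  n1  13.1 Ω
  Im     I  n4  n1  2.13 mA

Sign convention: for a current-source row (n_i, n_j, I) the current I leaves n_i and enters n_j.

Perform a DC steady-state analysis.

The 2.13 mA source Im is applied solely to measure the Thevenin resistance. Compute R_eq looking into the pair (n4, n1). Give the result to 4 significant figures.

MNA unknowns: 4 node voltages V₁..V_4
R1: Y=0.3322 on G[2,3]
R2: Y=0.07246 on G[2,4]
R3: Y=0.03311 on G[3,0]
R4: Y=0.004950 on G[0,3]
R5: Y=0.4831 on G[4,3]
R6: Y=0.06897 on G[4,0]
R7: Y=0.4032 on G[3,0]
R8: Y=0.03802 on G[0,3]
R9: Y=0.0004464 on G[0,3]
R10: Y=0.0002841 on G[4,3]
R11: Y=0.1093 on G[3,1]
R12: Y=0.1134 on G[1,0]
R13: Y=0.2387 on G[0,1]
R14: Y=0.006135 on G[4,2]
R15: Y=0.006993 on G[1,2]
R16: Y=0.01031 on G[2,0]
R17: Y=0.07634 on G[3,1]
Im: z[4]−=0.00213, z[1]+=0.00213
solve → V1=0.003312, V2=-0.002151, V3=-0.001676, V4=-0.004928

R_eq = 3.868 Ω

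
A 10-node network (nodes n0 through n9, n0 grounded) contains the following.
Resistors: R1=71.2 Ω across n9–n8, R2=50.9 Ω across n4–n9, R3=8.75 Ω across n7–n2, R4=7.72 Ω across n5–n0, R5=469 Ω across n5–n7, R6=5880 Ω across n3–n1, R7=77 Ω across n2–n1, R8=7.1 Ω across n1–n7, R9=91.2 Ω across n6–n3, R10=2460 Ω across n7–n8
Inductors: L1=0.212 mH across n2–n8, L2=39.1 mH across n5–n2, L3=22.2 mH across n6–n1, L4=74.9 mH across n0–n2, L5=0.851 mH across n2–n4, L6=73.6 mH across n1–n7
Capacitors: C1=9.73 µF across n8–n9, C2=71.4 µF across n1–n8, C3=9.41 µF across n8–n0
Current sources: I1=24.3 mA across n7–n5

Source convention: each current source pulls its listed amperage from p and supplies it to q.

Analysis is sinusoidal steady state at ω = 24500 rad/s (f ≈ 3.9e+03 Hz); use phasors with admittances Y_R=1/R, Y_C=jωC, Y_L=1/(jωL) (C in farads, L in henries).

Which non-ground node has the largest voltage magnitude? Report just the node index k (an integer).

5

Apply KCL at each of the 9 non-ground nodes and solve the resulting linear system.
Node n1: branches {L3, C2, L6, R6, R7, R8} → V_1 = -0.004096+0.1115j
Node n2: branches {L1, L2, R3, L4, L5, R7} → V_2 = -0.02417+0.05898j
Node n3: branches {R6, R9} → V_3 = -0.004096+0.1115j
Node n4: branches {R2, L5} → V_4 = -0.03774+0.07254j
Node n5: branches {L2, R4, R5, I1} → V_5 = 0.1833+0.003055j
Node n6: branches {L3, R9} → V_6 = -0.004096+0.1115j
Node n7: branches {R3, R5, L6, R8, R10, I1} → V_7 = -0.1057+0.08706j
Node n8: branches {R1, L1, C1, C2, C3, R10} → V_8 = -0.001773+0.1031j
Node n9: branches {R1, R2, C1} → V_9 = -0.004655+0.1057j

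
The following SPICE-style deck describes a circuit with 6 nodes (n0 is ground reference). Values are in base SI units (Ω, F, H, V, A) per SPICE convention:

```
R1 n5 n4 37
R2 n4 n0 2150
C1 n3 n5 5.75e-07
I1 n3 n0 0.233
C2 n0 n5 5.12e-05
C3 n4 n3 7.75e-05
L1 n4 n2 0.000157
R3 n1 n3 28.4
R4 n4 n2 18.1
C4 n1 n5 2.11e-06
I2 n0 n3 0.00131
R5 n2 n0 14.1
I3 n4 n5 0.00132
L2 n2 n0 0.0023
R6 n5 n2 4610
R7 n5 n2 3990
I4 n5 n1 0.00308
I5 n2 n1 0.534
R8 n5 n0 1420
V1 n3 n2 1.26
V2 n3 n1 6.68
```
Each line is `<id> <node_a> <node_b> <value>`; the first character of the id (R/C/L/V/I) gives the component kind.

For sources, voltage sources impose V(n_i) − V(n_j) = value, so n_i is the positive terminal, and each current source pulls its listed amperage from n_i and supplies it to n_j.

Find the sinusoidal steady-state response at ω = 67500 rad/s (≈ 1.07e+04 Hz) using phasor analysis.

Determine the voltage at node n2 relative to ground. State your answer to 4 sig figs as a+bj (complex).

Apply KCL at each of the 5 non-ground nodes and solve the resulting linear system.
Node n1: branches {R3, C4, I4, I5, V2} → V_1 = -3.028+3.003j
Node n2: branches {L1, R4, R5, L2, R6, R7, I5, V1} → V_2 = 2.392+3.003j
Node n3: branches {C1, I1, C3, R3, I2, V1, V2} → V_3 = 3.652+3.003j
Node n4: branches {R1, R2, C3, L1, R4, I3} → V_4 = 3.659+3.037j
Node n5: branches {R1, C1, C2, C4, I3, R6, R7, I4, R8} → V_5 = -0.05761+0.1222j
Source currents: i(V1)=0.6509+0.3167j, i(V2)=-1.183-0.4231j

2.392+3.003j V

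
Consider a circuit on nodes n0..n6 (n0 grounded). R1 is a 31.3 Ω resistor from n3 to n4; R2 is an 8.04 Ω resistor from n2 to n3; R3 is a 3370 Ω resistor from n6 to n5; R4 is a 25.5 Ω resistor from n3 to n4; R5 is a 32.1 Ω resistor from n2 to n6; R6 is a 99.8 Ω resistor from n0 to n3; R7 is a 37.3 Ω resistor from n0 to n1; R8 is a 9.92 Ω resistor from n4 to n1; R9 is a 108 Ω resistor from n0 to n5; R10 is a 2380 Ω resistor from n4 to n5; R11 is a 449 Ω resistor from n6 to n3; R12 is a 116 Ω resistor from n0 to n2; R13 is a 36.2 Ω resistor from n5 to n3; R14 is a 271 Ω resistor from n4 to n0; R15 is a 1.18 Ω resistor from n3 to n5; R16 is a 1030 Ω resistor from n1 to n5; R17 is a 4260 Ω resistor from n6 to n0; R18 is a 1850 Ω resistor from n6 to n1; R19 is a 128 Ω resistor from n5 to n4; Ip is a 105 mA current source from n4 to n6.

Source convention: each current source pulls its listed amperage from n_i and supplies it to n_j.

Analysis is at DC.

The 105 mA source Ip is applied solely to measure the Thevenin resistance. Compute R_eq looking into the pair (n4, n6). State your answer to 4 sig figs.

R_eq = 44.84 Ω

Element admittances at DC:
  Y(R1) = 0.03195 S between n3,n4
  Y(R2) = 0.1244 S between n2,n3
  Y(R3) = 0.0002967 S between n6,n5
  Y(R4) = 0.03922 S between n3,n4
  Y(R5) = 0.03115 S between n2,n6
  Y(R6) = 0.01002 S between n0,n3
  Y(R7) = 0.02681 S between n0,n1
  Y(R8) = 0.1008 S between n4,n1
  Y(R9) = 0.009259 S between n0,n5
  Y(R10) = 0.0004202 S between n4,n5
  Y(R11) = 0.002227 S between n6,n3
  Y(R12) = 0.008621 S between n0,n2
  Y(R13) = 0.02762 S between n5,n3
  Y(R14) = 0.003690 S between n4,n0
  Y(R15) = 0.8475 S between n3,n5
  Y(R16) = 0.0009709 S between n1,n5
  Y(R17) = 0.0002347 S between n6,n0
  Y(R18) = 0.0005405 S between n6,n1
  Y(R19) = 0.007812 S between n5,n4
  Ip: injects 0.105 A into n6 (from n4)
Assemble and solve the 6×6 MNA system:
  V(n1)=-0.5304  V(n2)=1.037  V(n3)=0.3661  V(n4)=-0.7042  V(n5)=0.3527  V(n6)=4.004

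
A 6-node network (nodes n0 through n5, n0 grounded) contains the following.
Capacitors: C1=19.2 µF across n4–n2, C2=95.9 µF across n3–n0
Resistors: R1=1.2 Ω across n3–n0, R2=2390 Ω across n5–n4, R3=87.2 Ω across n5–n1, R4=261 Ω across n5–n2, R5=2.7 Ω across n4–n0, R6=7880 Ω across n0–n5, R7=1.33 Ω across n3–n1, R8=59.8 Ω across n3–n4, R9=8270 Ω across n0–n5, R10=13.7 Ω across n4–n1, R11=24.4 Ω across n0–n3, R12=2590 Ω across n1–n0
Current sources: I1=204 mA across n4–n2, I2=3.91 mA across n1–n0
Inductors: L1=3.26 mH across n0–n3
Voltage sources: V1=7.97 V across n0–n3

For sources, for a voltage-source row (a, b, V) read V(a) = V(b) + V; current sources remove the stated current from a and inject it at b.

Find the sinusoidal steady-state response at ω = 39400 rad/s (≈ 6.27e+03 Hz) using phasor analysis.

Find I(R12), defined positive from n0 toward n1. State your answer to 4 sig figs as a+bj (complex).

0.002848+2.692e-07j A

MNA unknowns: 5 node voltages V₁..V_5 plus 1 source current (V1)
C1: Y=0.000+0.7565j on G[4,2]
R1: Y=0.8333+0.000j on G[3,0]
I1: z[4]−=0.204, z[2]+=0.204
R2: Y=0.0004184+0.000j on G[5,4]
R3: Y=0.01147+0.000j on G[5,1]
R4: Y=0.003831+0.000j on G[5,2]
R5: Y=0.3704+0.000j on G[4,0]
R6: Y=0.0001269+0.000j on G[0,5]
R7: Y=0.7519+0.000j on G[3,1]
R8: Y=0.01672+0.000j on G[3,4]
I2: z[1]−=0.00391, z[0]+=0.00391
C2: Y=0.000+3.778j on G[3,0]
R9: Y=0.0001209+0.000j on G[0,5]
L1: Y=0.000-0.007785j on G[0,3]
R10: Y=0.07299+0.000j on G[4,1]
R11: Y=0.04098+0.000j on G[0,3]
R12: Y=0.0003861+0.000j on G[1,0]
V1: row V0−V3=7.97, i_V1 at 0,3
solve → V1=-7.375-0.0006973j, V2=-1.498-0.2470j, V3=-7.970+0.000j, V4=-1.499+0.001393j, V5=-5.696-0.05974j
aux → i_V1=-7.524-30.05j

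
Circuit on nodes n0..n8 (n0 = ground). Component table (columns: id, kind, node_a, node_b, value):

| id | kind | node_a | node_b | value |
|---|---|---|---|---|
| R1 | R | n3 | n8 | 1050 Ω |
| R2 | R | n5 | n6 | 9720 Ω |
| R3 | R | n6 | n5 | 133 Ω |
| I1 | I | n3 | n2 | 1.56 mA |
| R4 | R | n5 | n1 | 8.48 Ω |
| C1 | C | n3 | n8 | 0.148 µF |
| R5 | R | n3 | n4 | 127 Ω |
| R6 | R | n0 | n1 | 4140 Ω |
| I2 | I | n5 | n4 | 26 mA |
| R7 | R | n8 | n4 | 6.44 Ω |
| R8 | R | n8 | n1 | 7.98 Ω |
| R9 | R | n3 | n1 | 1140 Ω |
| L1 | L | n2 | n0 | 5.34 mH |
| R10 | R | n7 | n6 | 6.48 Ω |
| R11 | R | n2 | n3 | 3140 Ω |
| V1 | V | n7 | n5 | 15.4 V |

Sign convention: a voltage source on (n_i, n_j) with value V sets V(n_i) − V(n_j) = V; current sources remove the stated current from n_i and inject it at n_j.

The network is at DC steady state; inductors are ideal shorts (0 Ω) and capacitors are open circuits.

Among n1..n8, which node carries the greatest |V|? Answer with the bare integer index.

7

Apply KCL at each of the 8 non-ground nodes and solve the resulting linear system.
Node n1: branches {R4, R6, R8, R9} → V_1 = -2.922
Node n2: branches {I1, L1, R11} → V_2 = 0.000
Node n3: branches {R1, I1, C1, R5, R9, R11} → V_3 = -2.682
Node n4: branches {R5, I2, R7} → V_4 = -2.561
Node n5: branches {R2, R3, R4, I2, V1} → V_5 = -3.143
Node n6: branches {R2, R3, R10} → V_6 = 11.53
Node n7: branches {R10, V1} → V_7 = 12.26
Node n8: branches {R1, C1, R7, R8} → V_8 = -2.722
Source currents: i(L1)=0.0007059, i(V1)=-0.1118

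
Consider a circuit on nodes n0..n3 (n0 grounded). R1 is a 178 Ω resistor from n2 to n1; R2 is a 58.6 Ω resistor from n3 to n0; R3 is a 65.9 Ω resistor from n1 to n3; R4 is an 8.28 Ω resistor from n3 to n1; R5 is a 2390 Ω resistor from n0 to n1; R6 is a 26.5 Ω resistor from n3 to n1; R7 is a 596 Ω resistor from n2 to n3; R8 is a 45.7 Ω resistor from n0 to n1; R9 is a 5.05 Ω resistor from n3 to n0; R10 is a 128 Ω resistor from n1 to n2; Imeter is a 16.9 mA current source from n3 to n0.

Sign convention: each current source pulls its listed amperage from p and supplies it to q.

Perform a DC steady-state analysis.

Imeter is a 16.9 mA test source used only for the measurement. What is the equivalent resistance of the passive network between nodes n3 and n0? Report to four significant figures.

R_eq = 4.258 Ω

Apply KCL at each of the 3 non-ground nodes and solve the resulting linear system.
Node n1: branches {R1, R3, R4, R5, R6, R8, R10} → V_1 = -0.06383
Node n2: branches {R1, R7, R10} → V_2 = -0.06473
Node n3: branches {R2, R3, R4, R6, R7, R9, Imeter} → V_3 = -0.07196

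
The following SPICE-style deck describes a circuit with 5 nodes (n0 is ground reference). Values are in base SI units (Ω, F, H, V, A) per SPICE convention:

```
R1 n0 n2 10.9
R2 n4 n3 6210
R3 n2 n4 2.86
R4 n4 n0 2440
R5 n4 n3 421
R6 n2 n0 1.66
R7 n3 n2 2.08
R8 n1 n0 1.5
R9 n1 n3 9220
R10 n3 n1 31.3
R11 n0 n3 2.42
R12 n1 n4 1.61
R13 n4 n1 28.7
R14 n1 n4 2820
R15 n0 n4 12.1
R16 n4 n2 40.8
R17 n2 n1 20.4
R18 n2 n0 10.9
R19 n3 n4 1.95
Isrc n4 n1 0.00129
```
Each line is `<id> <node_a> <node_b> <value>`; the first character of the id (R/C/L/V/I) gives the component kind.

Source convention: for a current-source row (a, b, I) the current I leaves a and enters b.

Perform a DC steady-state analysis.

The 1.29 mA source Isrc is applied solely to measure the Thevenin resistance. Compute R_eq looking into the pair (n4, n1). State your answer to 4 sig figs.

R_eq = 0.9973 Ω

MNA unknowns: 4 node voltages V₁..V_4
R1: Y=0.09174 on G[0,2]
R2: Y=0.0001610 on G[4,3]
R3: Y=0.3497 on G[2,4]
R4: Y=0.0004098 on G[4,0]
R5: Y=0.002375 on G[4,3]
R6: Y=0.6024 on G[2,0]
R7: Y=0.4808 on G[3,2]
R8: Y=0.6667 on G[1,0]
R9: Y=0.0001085 on G[1,3]
R10: Y=0.03195 on G[3,1]
R11: Y=0.4132 on G[0,3]
R12: Y=0.6211 on G[1,4]
R13: Y=0.03484 on G[4,1]
R14: Y=0.0003546 on G[1,4]
R15: Y=0.08264 on G[0,4]
R16: Y=0.02451 on G[4,2]
R17: Y=0.04902 on G[2,1]
R18: Y=0.09174 on G[2,0]
R19: Y=0.5128 on G[3,4]
Isrc: z[4]−=0.00129, z[1]+=0.00129
solve → V1=0.0005667, V2=-0.0002348, V3=-0.0003231, V4=-0.0007198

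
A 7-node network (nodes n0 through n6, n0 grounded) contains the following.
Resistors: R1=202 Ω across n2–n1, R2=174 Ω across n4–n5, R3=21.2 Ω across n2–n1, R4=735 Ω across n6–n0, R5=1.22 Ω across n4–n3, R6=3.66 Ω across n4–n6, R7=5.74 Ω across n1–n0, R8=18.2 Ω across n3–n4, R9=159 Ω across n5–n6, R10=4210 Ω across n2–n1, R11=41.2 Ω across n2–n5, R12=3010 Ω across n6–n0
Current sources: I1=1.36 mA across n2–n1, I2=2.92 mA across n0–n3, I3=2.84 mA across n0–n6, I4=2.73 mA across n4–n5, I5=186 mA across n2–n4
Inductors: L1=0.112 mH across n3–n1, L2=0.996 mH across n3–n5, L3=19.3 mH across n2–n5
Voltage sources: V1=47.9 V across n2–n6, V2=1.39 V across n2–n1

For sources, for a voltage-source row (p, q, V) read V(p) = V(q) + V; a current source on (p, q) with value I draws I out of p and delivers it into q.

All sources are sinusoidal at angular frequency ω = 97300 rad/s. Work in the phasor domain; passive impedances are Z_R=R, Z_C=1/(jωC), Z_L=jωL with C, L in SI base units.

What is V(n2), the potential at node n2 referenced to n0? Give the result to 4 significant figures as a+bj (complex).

MNA unknowns: 6 node voltages V₁..V_6 plus 2 source currents (V1, V2)
R1: Y=0.004950+0.000j on G[2,1]
I1: z[2]−=0.00136, z[1]+=0.00136
I2: z[0]−=0.00292, z[3]+=0.00292
R2: Y=0.005747+0.000j on G[4,5]
I3: z[0]−=0.00284, z[6]+=0.00284
R3: Y=0.04717+0.000j on G[2,1]
R4: Y=0.001361+0.000j on G[6,0]
R5: Y=0.8197+0.000j on G[4,3]
L1: Y=0.000-0.09176j on G[3,1]
R6: Y=0.2732+0.000j on G[4,6]
L2: Y=0.000-0.01032j on G[3,5]
R7: Y=0.1742+0.000j on G[1,0]
I4: z[4]−=0.00273, z[5]+=0.00273
R8: Y=0.05495+0.000j on G[3,4]
R9: Y=0.006289+0.000j on G[5,6]
I5: z[2]−=0.186, z[4]+=0.186
L3: Y=0.000-0.0005325j on G[2,5]
R10: Y=0.0002375+0.000j on G[2,1]
R11: Y=0.02427+0.000j on G[2,5]
R12: Y=0.0003322+0.000j on G[6,0]
V1: row V2−V6=47.9, i_V1 at 2,6
V2: row V2−V1=1.39, i_V2 at 2,1
solve → V1=0.4803+0.000j, V2=1.870+0.000j, V3=-36.51-16.87j, V4=-38.51-12.78j, V5=-18.39+2.831j, V6=-46.03+0.000j
aux → i_V1=-2.308+3.474j, i_V2=1.558-3.394j

1.870+0.000j V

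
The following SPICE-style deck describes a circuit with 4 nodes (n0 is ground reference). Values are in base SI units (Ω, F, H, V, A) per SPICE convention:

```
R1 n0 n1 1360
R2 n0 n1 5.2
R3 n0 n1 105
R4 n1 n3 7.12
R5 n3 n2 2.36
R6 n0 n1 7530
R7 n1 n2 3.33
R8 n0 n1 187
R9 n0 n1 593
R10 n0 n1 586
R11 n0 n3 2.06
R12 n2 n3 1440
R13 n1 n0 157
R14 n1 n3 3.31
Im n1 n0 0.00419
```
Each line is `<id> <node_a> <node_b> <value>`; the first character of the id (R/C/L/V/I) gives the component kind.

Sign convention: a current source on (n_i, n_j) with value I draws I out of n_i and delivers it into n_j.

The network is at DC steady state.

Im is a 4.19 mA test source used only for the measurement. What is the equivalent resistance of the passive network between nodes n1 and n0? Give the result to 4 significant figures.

R_eq = 2.042 Ω

Apply KCL at each of the 3 non-ground nodes and solve the resulting linear system.
Node n1: branches {R1, R2, R3, R4, R6, R7, R8, R9, R10, R13, R14, Im} → V_1 = -0.008555
Node n2: branches {R5, R7, R12} → V_2 = -0.006352
Node n3: branches {R4, R5, R11, R12, R14} → V_3 = -0.004793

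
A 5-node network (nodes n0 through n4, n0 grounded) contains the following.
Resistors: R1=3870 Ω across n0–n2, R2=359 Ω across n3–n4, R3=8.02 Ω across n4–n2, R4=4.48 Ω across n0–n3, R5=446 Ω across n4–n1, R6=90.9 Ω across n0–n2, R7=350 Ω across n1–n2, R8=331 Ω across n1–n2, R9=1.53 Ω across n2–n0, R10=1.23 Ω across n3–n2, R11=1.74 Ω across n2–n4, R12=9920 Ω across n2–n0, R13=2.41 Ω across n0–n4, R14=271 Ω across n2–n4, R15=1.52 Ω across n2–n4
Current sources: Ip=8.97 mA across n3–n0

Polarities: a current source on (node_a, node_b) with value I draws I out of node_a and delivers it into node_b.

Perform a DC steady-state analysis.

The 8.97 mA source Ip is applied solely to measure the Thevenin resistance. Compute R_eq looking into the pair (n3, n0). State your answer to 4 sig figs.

R_eq = 1.494 Ω

Apply KCL at each of the 4 non-ground nodes and solve the resulting linear system.
Node n1: branches {R5, R7, R8} → V_1 = -0.005688
Node n2: branches {R1, R3, R6, R7, R8, R9, R10, R11, R12, R14, R15} → V_2 = -0.006076
Node n3: branches {R2, R4, R10, Ip} → V_3 = -0.01340
Node n4: branches {R2, R3, R5, R11, R13, R14, R15} → V_4 = -0.004672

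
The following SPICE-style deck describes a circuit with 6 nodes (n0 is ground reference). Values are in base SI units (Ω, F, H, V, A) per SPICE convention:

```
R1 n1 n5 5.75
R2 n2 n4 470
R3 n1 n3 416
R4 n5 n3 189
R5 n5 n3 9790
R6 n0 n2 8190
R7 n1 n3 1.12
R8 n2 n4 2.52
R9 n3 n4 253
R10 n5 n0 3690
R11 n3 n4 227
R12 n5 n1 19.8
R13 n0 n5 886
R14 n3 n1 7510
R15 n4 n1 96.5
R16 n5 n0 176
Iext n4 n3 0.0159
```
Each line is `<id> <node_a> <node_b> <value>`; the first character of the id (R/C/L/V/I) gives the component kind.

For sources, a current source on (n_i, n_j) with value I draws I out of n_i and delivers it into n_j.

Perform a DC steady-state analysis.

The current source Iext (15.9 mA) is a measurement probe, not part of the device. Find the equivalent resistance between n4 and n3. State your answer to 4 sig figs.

R_eq = 53.42 Ω

Apply KCL at each of the 5 non-ground nodes and solve the resulting linear system.
Node n1: branches {R1, R3, R7, R12, R14, R15} → V_1 = 0.01443
Node n2: branches {R2, R6, R8} → V_2 = -0.8249
Node n3: branches {R3, R4, R5, R7, R9, R11, R14, Iext} → V_3 = 0.02420
Node n4: branches {R2, R8, R9, R11, R15, Iext} → V_4 = -0.8252
Node n5: branches {R1, R4, R5, R10, R12, R13, R16} → V_5 = 0.01422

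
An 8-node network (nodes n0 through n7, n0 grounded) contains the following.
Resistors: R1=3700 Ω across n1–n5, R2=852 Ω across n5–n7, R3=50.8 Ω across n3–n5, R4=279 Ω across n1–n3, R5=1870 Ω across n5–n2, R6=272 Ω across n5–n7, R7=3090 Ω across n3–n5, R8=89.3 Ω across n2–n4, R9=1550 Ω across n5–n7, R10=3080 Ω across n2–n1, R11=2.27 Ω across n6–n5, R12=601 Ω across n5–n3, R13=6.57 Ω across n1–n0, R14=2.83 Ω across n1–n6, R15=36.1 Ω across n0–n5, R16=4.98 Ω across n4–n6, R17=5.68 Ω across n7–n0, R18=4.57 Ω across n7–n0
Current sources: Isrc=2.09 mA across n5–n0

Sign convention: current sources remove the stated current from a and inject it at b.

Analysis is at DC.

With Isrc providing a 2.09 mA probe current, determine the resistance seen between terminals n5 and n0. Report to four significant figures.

MNA unknowns: 7 node voltages V₁..V_7
R1: Y=0.0002703 on G[1,5]
R2: Y=0.001174 on G[5,7]
R3: Y=0.01969 on G[3,5]
R4: Y=0.003584 on G[1,3]
R5: Y=0.0005348 on G[5,2]
R6: Y=0.003676 on G[5,7]
R7: Y=0.0003236 on G[3,5]
R8: Y=0.01120 on G[2,4]
R9: Y=0.0006452 on G[5,7]
R10: Y=0.0003247 on G[2,1]
R11: Y=0.4405 on G[6,5]
R12: Y=0.001664 on G[5,3]
R13: Y=0.1522 on G[1,0]
R14: Y=0.3534 on G[1,6]
R15: Y=0.02770 on G[0,5]
R16: Y=0.2008 on G[4,6]
R17: Y=0.1761 on G[7,0]
R18: Y=0.2188 on G[7,0]
Isrc: z[5]−=0.00209, z[0]+=0.00209
solve → V1=-0.009925, V2=-0.01416, V3=-0.01642, V4=-0.01413, V5=-0.01749, V6=-0.01412, V7=-0.0002401

R_eq = 8.369 Ω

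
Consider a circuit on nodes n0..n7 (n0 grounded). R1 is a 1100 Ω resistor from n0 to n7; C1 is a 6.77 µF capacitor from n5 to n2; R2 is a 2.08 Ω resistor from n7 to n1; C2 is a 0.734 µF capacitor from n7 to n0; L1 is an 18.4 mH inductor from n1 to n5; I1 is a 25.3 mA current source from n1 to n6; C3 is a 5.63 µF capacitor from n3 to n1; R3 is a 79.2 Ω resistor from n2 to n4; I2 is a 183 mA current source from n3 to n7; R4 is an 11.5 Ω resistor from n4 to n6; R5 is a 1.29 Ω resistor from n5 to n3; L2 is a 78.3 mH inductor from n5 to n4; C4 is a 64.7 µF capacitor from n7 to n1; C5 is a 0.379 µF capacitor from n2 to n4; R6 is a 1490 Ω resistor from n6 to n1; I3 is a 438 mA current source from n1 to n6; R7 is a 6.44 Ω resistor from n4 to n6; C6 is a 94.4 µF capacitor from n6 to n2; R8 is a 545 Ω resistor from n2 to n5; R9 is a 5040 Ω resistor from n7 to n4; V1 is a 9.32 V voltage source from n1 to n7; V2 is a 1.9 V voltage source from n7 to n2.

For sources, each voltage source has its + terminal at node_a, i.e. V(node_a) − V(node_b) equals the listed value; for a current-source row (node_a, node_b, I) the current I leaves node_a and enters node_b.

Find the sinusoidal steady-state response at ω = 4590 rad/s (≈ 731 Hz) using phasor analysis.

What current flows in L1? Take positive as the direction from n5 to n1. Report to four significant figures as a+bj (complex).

0.05206+0.09059j A

MNA unknowns: 7 node voltages V₁..V_7 plus 2 source currents (V1, V2)
R1: Y=0.0009091+0.000j on G[0,7]
C1: Y=0.000+0.03107j on G[5,2]
R2: Y=0.4808+0.000j on G[7,1]
C2: Y=0.000+0.003369j on G[7,0]
L1: Y=0.000-0.01184j on G[1,5]
I1: z[1]−=0.0253, z[6]+=0.0253
C3: Y=0.000+0.02584j on G[3,1]
R3: Y=0.01263+0.000j on G[2,4]
I2: z[3]−=0.183, z[7]+=0.183
R4: Y=0.08696+0.000j on G[4,6]
R5: Y=0.7752+0.000j on G[5,3]
L2: Y=0.000-0.002782j on G[5,4]
C4: Y=0.000+0.2970j on G[7,1]
C5: Y=0.000+0.001740j on G[2,4]
R6: Y=0.0006711+0.000j on G[6,1]
I3: z[1]−=0.438, z[6]+=0.438
R7: Y=0.1553+0.000j on G[4,6]
C6: Y=0.000+0.4333j on G[6,2]
R8: Y=0.001835+0.000j on G[2,5]
R9: Y=0.0001984+0.000j on G[7,4]
V1: row V1−V7=9.32, i_V1 at 1,7
V2: row V7−V2=1.9, i_V2 at 7,2
solve → V1=9.320+0.000j, V2=-1.900+0.000j, V3=1.588+4.654j, V4=-1.835-1.099j, V5=1.669+4.397j, V6=-1.889-1.116j, V7=0.000+0.000j
aux → i_V1=-5.020-2.878j, i_V2=-0.3564-0.1102j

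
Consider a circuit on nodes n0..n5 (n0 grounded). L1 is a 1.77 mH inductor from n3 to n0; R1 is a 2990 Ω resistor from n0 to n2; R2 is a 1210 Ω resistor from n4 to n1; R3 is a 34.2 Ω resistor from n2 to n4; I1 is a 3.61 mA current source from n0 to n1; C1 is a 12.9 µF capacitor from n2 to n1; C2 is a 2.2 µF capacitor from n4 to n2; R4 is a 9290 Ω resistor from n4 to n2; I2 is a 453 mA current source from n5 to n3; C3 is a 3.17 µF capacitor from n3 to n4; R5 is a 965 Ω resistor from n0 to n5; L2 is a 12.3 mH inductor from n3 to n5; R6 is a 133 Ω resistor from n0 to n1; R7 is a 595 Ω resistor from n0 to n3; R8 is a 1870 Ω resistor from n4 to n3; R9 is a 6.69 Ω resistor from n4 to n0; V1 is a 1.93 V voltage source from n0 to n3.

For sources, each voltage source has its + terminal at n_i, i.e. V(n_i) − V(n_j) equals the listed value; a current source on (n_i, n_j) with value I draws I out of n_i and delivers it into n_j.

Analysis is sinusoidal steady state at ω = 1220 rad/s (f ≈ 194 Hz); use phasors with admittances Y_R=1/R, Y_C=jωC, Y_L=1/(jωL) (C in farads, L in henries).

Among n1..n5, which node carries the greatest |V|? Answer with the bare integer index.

5

Element admittances at ω=1220 rad/s:
  Y(L1) = 0.000-0.4631j S between n3,n0
  Y(R1) = 0.0003344+0.000j S between n0,n2
  Y(R2) = 0.0008264+0.000j S between n4,n1
  Y(R3) = 0.02924+0.000j S between n2,n4
  I1: injects 0.00361 A into n1 (from n0)
  Y(C1) = 0.000+0.01574j S between n2,n1
  Y(C2) = 0.000+0.002684j S between n4,n2
  Y(R4) = 0.0001076+0.000j S between n4,n2
  I2: injects 0.453 A into n3 (from n5)
  Y(C3) = 0.000+0.003867j S between n3,n4
  Y(R5) = 0.001036+0.000j S between n0,n5
  Y(L2) = 0.000-0.06664j S between n3,n5
  Y(R6) = 0.007519+0.000j S between n0,n1
  Y(R7) = 0.001681+0.000j S between n0,n3
  Y(R8) = 0.0005348+0.000j S between n4,n3
  Y(R9) = 0.1495+0.000j S between n4,n0
  V1: constraint V(n0)−V(n3) = 1.93
Assemble and solve the 6×6 MNA system:
  V(n1)=0.1641-0.1506j  V(n2)=0.08642-0.007856j  V(n3)=-1.930+0.000j  V(n4)=0.007676-0.04239j  V(n5)=-2.035-6.766j
  i(V1)=-0.006553+0.8793j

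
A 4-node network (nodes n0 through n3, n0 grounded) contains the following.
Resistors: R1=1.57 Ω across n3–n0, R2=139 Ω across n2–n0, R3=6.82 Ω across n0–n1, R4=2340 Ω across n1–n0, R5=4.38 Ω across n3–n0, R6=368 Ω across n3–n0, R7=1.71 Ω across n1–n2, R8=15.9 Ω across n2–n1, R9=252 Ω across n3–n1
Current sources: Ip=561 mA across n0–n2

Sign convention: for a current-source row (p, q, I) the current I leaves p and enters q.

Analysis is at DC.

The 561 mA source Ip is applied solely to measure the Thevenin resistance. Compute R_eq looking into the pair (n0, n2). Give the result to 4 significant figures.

Apply KCL at each of the 3 non-ground nodes and solve the resulting linear system.
Node n1: branches {R3, R4, R7, R8, R9} → V_1 = 3.509
Node n2: branches {R2, R7, R8, Ip} → V_2 = 4.327
Node n3: branches {R1, R5, R6, R9} → V_3 = 0.01597

R_eq = 7.713 Ω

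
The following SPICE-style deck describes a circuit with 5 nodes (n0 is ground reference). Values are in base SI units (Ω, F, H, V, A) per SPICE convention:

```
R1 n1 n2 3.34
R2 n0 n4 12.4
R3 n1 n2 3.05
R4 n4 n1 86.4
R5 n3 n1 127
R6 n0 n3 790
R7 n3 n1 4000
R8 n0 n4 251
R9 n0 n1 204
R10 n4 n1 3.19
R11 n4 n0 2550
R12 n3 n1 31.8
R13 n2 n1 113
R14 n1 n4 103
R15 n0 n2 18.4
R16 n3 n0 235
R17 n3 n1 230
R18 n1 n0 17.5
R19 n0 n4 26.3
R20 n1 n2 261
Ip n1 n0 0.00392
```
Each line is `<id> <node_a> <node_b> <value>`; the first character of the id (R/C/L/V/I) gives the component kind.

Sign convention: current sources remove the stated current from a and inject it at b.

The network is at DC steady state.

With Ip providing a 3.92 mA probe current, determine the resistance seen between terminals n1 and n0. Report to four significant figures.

Apply KCL at each of the 4 non-ground nodes and solve the resulting linear system.
Node n1: branches {R1, R3, R4, R5, R7, R9, R10, R12, R13, R14, R17, R18, R20, Ip} → V_1 = -0.01894
Node n2: branches {R1, R3, R13, R15, R20} → V_2 = -0.01745
Node n3: branches {R5, R6, R7, R12, R16, R17} → V_3 = -0.01682
Node n4: branches {R2, R4, R8, R10, R11, R14, R19} → V_4 = -0.01385

R_eq = 4.831 Ω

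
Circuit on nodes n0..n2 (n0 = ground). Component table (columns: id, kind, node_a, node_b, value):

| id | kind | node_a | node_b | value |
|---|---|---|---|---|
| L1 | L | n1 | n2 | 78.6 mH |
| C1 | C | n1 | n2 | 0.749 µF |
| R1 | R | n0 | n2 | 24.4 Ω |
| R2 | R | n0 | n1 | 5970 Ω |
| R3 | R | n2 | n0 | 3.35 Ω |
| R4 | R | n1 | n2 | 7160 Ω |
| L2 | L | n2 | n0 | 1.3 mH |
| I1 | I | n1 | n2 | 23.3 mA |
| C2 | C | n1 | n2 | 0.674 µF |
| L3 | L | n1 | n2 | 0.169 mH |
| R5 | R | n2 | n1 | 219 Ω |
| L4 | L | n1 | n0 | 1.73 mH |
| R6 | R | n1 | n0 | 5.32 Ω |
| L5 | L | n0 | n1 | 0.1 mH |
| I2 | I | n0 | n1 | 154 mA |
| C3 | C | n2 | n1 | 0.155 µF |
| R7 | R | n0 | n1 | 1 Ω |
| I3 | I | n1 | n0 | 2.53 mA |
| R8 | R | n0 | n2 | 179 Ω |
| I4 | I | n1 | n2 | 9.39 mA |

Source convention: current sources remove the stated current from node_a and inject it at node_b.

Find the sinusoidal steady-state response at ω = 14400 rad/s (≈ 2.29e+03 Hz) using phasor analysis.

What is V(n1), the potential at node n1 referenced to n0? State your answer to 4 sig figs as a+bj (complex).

Apply KCL at each of the 2 non-ground nodes and solve the resulting linear system.
Node n1: branches {L1, C1, R2, R4, I1, C2, L3, R5, L4, R6, L5, I2, C3, R7, I3, I4} → V_1 = 0.07426+0.03969j
Node n2: branches {L1, C1, R1, R3, R4, L2, I1, C2, L3, R5, C3, R8, I4} → V_2 = 0.09323+0.03587j

0.07426+0.03969j V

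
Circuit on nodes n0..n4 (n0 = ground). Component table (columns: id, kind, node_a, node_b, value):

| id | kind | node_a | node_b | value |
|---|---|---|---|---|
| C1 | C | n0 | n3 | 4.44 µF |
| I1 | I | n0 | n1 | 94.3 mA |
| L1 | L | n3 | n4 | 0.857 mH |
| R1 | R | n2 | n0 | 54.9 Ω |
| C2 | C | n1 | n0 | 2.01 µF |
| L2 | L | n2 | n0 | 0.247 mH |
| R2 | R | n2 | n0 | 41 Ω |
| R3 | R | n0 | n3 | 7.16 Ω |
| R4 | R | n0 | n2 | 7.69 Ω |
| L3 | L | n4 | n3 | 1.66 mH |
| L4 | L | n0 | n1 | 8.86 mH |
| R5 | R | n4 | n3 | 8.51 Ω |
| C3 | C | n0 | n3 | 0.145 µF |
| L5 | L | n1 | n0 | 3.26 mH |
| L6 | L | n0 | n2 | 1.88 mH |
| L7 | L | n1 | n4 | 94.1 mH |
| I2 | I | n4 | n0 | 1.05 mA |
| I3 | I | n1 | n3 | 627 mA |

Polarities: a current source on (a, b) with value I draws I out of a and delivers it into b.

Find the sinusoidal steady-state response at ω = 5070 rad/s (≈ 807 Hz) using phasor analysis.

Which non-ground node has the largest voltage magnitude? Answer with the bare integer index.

1

Apply KCL at each of the 4 non-ground nodes and solve the resulting linear system.
Node n1: branches {I1, C2, L4, L5, L7, I3} → V_1 = 0.1191-7.153j
Node n2: branches {R1, L2, R2, R4, L6} → V_2 = 0.000+0.000j
Node n3: branches {C1, L1, R3, L3, R5, C3, I3} → V_3 = 4.276-0.6499j
Node n4: branches {L1, L3, R5, L7, I2} → V_4 = 4.242-0.6800j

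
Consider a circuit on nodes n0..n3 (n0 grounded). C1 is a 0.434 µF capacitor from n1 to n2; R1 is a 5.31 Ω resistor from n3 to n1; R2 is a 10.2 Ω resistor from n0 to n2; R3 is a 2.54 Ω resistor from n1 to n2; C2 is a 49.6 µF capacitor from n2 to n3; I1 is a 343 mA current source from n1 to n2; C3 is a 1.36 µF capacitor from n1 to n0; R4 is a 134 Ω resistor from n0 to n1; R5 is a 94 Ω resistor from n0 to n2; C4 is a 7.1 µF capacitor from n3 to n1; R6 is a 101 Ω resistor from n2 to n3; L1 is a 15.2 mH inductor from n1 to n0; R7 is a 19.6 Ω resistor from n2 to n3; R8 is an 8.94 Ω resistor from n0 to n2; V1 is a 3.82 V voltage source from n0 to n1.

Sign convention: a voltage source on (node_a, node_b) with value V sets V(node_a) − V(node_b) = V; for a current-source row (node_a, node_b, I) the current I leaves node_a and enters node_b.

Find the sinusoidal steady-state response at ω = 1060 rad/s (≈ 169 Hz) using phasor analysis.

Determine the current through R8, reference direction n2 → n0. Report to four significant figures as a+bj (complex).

-0.2285-0.008843j A

Element admittances at ω=1060 rad/s:
  Y(C1) = 0.000+0.0004600j S between n1,n2
  Y(R1) = 0.1883+0.000j S between n3,n1
  Y(R2) = 0.09804+0.000j S between n0,n2
  Y(R3) = 0.3937+0.000j S between n1,n2
  Y(C2) = 0.000+0.05258j S between n2,n3
  I1: injects 0.343 A into n2 (from n1)
  Y(C3) = 0.000+0.001442j S between n1,n0
  Y(R4) = 0.007463+0.000j S between n0,n1
  Y(R5) = 0.01064+0.000j S between n0,n2
  Y(C4) = 0.000+0.007526j S between n3,n1
  Y(R6) = 0.009901+0.000j S between n2,n3
  Y(L1) = 0.000-0.06207j S between n1,n0
  Y(R7) = 0.05102+0.000j S between n2,n3
  Y(R8) = 0.1119+0.000j S between n0,n2
  V1: constraint V(n0)−V(n1) = 3.82
Assemble and solve the 4×4 MNA system:
  V(n1)=-3.820+0.000j  V(n2)=-2.043-0.07906j  V(n3)=-3.313+0.2332j
  i(V1)=-0.4790+0.2141j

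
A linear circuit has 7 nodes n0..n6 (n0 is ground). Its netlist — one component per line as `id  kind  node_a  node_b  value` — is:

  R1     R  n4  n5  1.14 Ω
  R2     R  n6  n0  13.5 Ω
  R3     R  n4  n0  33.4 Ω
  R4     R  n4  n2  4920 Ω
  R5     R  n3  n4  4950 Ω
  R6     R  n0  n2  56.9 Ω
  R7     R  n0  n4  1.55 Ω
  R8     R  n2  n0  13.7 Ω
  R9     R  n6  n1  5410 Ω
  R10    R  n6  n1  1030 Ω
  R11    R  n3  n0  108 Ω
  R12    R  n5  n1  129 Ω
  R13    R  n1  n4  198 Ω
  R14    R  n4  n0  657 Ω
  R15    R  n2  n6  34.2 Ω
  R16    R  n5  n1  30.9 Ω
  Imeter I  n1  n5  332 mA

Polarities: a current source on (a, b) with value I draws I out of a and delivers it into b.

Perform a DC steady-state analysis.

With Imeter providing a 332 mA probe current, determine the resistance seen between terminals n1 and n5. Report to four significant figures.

R_eq = 21.62 Ω

MNA unknowns: 6 node voltages V₁..V_6
R1: Y=0.8772 on G[4,5]
R2: Y=0.07407 on G[6,0]
R3: Y=0.02994 on G[4,0]
R4: Y=0.0002033 on G[4,2]
R5: Y=0.0002020 on G[3,4]
R6: Y=0.01757 on G[0,2]
R7: Y=0.6452 on G[0,4]
R8: Y=0.07299 on G[2,0]
R9: Y=0.0001848 on G[6,1]
R10: Y=0.0009709 on G[6,1]
R11: Y=0.009259 on G[3,0]
R12: Y=0.007752 on G[5,1]
R13: Y=0.005051 on G[1,4]
R14: Y=0.001522 on G[4,0]
R15: Y=0.02924 on G[2,6]
R16: Y=0.03236 on G[5,1]
Imeter: z[1]−=0.332, z[5]+=0.332
solve → V1=-7.114, V2=-0.02056, V3=0.0002561, V4=0.01199, V5=0.06229, V6=-0.08446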